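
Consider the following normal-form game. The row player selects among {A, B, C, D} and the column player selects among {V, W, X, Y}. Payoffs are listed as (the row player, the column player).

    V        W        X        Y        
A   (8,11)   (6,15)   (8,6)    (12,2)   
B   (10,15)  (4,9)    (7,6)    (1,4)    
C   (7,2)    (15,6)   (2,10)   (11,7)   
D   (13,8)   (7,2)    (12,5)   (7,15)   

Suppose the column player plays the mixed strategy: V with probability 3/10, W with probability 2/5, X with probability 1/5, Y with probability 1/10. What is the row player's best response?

D

Compute the row player's expected payoff from each pure strategy against the given mix.
A: (3/10)·8 + (2/5)·6 + (1/5)·8 + (1/10)·12 = 38/5
B: (3/10)·10 + (2/5)·4 + (1/5)·7 + (1/10)·1 = 61/10
C: (3/10)·7 + (2/5)·15 + (1/5)·2 + (1/10)·11 = 48/5
D: (3/10)·13 + (2/5)·7 + (1/5)·12 + (1/10)·7 = 49/5
Highest expected payoff is 49/5, from D.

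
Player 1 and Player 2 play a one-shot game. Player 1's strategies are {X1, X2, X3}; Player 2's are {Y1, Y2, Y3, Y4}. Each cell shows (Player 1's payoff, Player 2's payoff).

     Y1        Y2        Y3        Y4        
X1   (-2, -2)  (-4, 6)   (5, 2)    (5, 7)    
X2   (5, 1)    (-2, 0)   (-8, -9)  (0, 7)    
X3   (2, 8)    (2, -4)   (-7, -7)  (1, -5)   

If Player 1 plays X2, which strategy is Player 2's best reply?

With Player 1 fixed at X2, Player 2's payoffs are: Y1 → 1, Y2 → 0, Y3 → -9, Y4 → 7.
The maximum is 7, achieved by Y4.

Y4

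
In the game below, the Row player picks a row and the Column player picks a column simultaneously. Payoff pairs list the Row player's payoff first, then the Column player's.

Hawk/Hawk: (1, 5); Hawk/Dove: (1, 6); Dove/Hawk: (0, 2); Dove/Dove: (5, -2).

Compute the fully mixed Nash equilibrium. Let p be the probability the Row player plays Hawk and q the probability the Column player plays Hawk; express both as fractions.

p = 4/5, q = 4/5

Each player's mixing probability is pinned down by making the *other* player indifferent.
The Column player indifferent between Hawk and Dove: p·5 + (1−p)·2 = p·6 + (1−p)·(-2) ⟹ 2 + 3p = (-2) + 8p ⟹ p = 4/5.
The Row player indifferent between Hawk and Dove: q·1 + (1−q)·1 = q·0 + (1−q)·5 ⟹ 1 + 0q = 5 + (-5)q ⟹ q = 4/5.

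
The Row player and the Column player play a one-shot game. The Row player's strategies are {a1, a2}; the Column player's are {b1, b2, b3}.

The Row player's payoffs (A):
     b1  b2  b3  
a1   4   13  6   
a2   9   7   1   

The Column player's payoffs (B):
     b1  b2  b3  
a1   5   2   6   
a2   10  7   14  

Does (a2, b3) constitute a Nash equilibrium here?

Holding the Column player at b3: the Row player gets 1 from a2 but could get 6 by switching to a1. The Row player has a profitable deviation.

No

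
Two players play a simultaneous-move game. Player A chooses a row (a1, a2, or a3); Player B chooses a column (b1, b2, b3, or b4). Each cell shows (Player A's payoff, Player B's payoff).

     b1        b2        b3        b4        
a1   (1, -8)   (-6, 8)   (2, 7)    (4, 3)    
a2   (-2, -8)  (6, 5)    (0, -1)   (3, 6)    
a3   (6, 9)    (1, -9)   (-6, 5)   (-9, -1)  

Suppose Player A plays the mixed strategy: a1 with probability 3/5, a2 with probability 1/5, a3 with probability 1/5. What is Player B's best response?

Player B's best reply maximizes expected payoff against the mix.
b1: (3/5)·(-8) + (1/5)·(-8) + (1/5)·9 = -23/5
b2: (3/5)·8 + (1/5)·5 + (1/5)·(-9) = 4
b3: (3/5)·7 + (1/5)·(-1) + (1/5)·5 = 5
b4: (3/5)·3 + (1/5)·6 + (1/5)·(-1) = 14/5
Highest expected payoff is 5, from b3.

b3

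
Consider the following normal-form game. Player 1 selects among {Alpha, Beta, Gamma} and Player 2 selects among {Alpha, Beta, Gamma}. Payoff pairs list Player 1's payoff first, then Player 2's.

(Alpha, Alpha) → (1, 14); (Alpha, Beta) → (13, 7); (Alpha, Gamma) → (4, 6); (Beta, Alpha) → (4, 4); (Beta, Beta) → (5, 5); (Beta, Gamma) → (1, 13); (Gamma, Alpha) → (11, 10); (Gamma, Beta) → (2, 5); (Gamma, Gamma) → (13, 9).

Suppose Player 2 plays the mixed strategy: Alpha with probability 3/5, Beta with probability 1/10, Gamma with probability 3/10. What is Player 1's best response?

Gamma

Player 1's best reply maximizes expected payoff against the mix.
Alpha: (3/5)·1 + (1/10)·13 + (3/10)·4 = 31/10
Beta: (3/5)·4 + (1/10)·5 + (3/10)·1 = 16/5
Gamma: (3/5)·11 + (1/10)·2 + (3/10)·13 = 107/10
Highest expected payoff is 107/10, from Gamma.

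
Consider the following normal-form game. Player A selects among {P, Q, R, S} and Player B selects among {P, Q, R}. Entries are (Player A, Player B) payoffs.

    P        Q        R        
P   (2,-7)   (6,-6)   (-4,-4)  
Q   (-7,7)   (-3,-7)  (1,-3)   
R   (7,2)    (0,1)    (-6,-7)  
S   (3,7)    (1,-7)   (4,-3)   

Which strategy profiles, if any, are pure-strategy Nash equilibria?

Find each player's best response to every opponent strategy; NE are the intersections.
Player A's best responses — vs P: R (payoff 7); vs Q: P (payoff 6); vs R: S (payoff 4).
Player B's best responses — vs P: R (payoff -4); vs Q: P (payoff 7); vs R: P (payoff 2); vs S: P (payoff 7).
The only mutual best response is (R, P); neither player gains by switching there.

(R, P)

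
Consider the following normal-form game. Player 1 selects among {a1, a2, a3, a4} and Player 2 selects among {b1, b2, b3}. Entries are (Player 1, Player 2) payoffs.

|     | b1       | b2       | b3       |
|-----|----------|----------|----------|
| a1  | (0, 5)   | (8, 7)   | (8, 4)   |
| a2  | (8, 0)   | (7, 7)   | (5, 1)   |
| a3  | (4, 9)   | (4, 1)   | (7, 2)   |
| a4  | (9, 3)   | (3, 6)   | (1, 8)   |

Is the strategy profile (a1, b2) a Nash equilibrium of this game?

Holding Player 2 at b2: Player 1 gets 8 from a1, versus 7 from a2, 4 from a3, 3 from a4. No profitable deviation for Player 1.
Holding Player 1 at a1: Player 2 gets 7 from b2, versus 5 from b1, 4 from b3. No profitable deviation for Player 2 either.

Yes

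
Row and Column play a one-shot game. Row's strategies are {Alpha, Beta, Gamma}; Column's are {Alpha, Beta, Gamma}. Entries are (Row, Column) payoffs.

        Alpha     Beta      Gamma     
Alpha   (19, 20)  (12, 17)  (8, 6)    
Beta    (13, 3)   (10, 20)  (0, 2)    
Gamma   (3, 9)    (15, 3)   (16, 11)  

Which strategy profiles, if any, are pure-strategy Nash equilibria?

A profile is a Nash equilibrium when each player is best-responding to the other.
Row's best responses — vs Alpha: Alpha (payoff 19); vs Beta: Gamma (payoff 15); vs Gamma: Gamma (payoff 16).
Column's best responses — vs Alpha: Alpha (payoff 20); vs Beta: Beta (payoff 20); vs Gamma: Gamma (payoff 11).
Mutual best responses occur at (Alpha, Alpha) and (Gamma, Gamma); at each, neither player gains by switching.

(Alpha, Alpha) and (Gamma, Gamma)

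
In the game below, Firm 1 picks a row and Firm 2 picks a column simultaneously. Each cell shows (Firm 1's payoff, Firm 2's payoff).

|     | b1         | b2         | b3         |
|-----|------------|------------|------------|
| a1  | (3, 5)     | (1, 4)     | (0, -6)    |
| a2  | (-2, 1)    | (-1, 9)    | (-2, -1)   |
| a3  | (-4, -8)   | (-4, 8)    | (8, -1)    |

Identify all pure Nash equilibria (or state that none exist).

Check mutual best responses: a cell is a NE iff neither player can gain by unilaterally deviating.
Firm 1's best responses — vs b1: a1 (payoff 3); vs b2: a1 (payoff 1); vs b3: a3 (payoff 8).
Firm 2's best responses — vs a1: b1 (payoff 5); vs a2: b2 (payoff 9); vs a3: b2 (payoff 8).
The only mutual best response is (a1, b1); neither player gains by switching there.

(a1, b1)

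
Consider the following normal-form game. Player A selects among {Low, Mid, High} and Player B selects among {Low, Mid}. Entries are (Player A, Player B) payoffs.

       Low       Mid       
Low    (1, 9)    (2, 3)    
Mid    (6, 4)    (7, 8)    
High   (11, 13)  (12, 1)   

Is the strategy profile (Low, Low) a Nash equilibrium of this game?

No

Holding Player B at Low: Player A gets 1 from Low but could get 11 by switching to High. Player A has a profitable deviation.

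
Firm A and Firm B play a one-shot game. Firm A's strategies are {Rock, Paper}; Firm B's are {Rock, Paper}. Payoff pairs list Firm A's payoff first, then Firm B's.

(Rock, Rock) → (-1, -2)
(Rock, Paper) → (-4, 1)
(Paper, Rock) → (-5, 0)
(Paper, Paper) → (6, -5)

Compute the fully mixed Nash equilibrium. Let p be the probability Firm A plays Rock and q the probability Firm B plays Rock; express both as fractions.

In a mixed NE each player is indifferent between their pure strategies, so the opponent's mix sets the indifference.
Firm B indifferent between Rock and Paper: p·(-2) + (1−p)·0 = p·1 + (1−p)·(-5) ⟹ 0 + (-2)p = (-5) + 6p ⟹ p = 5/8.
Firm A indifferent between Rock and Paper: q·(-1) + (1−q)·(-4) = q·(-5) + (1−q)·6 ⟹ (-4) + 3q = 6 + (-11)q ⟹ q = 5/7.

p = 5/8, q = 5/7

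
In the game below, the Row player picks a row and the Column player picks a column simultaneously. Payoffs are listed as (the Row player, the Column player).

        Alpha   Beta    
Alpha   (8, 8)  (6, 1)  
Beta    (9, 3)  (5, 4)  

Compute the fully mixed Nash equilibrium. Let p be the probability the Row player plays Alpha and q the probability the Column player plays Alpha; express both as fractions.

p = 1/8, q = 1/2

In a mixed NE each player is indifferent between their pure strategies, so the opponent's mix sets the indifference.
The Column player indifferent between Alpha and Beta: p·8 + (1−p)·3 = p·1 + (1−p)·4 ⟹ 3 + 5p = 4 + (-3)p ⟹ p = 1/8.
The Row player indifferent between Alpha and Beta: q·8 + (1−q)·6 = q·9 + (1−q)·5 ⟹ 6 + 2q = 5 + 4q ⟹ q = 1/2.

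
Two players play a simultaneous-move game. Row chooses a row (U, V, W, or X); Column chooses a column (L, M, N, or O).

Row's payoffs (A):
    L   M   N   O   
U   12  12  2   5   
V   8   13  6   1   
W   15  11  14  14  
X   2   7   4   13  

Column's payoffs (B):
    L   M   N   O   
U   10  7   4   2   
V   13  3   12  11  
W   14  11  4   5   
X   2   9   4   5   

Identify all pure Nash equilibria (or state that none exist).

Find each player's best response to every opponent strategy; NE are the intersections.
Row's best responses — vs L: W (payoff 15); vs M: V (payoff 13); vs N: W (payoff 14); vs O: W (payoff 14).
Column's best responses — vs U: L (payoff 10); vs V: L (payoff 13); vs W: L (payoff 14); vs X: M (payoff 9).
The only mutual best response is (W, L); neither player gains by switching there.

(W, L)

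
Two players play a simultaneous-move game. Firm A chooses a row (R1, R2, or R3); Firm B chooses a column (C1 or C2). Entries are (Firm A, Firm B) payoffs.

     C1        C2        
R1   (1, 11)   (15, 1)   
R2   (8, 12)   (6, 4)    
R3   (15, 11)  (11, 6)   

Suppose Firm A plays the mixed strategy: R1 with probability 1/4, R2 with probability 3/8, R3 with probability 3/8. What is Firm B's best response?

C1

Firm B's best reply maximizes expected payoff against the mix.
C1: (1/4)·11 + (3/8)·12 + (3/8)·11 = 91/8
C2: (1/4)·1 + (3/8)·4 + (3/8)·6 = 4
Highest expected payoff is 91/8, from C1.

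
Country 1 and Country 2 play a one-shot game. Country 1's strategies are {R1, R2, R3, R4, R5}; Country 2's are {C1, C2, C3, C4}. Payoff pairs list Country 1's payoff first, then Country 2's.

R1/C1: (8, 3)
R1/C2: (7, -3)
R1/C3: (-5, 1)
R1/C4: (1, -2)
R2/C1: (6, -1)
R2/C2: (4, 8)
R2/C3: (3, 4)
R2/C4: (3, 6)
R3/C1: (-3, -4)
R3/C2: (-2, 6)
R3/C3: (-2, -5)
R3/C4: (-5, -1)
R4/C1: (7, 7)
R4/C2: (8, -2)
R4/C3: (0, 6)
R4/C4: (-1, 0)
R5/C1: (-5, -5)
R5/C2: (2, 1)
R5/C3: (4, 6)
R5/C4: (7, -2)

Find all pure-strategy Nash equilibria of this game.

(R1, C1) and (R5, C3)

Check mutual best responses: a cell is a NE iff neither player can gain by unilaterally deviating.
Country 1's best responses — vs C1: R1 (payoff 8); vs C2: R4 (payoff 8); vs C3: R5 (payoff 4); vs C4: R5 (payoff 7).
Country 2's best responses — vs R1: C1 (payoff 3); vs R2: C2 (payoff 8); vs R3: C2 (payoff 6); vs R4: C1 (payoff 7); vs R5: C3 (payoff 6).
Mutual best responses occur at (R1, C1) and (R5, C3); at each, neither player gains by switching.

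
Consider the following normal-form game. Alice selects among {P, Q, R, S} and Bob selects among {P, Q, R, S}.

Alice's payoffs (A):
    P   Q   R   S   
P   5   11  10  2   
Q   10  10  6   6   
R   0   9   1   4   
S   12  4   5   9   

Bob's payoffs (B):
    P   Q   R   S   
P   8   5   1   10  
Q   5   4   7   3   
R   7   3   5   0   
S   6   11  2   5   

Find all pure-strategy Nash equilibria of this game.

A profile is a Nash equilibrium when each player is best-responding to the other.
Alice's best responses — vs P: S (payoff 12); vs Q: P (payoff 11); vs R: P (payoff 10); vs S: S (payoff 9).
Bob's best responses — vs P: S (payoff 10); vs Q: R (payoff 7); vs R: P (payoff 7); vs S: Q (payoff 11).
No cell has both players best-responding. For instance, Alice's best reply to Q is P, but against P Bob prefers S over Q.

None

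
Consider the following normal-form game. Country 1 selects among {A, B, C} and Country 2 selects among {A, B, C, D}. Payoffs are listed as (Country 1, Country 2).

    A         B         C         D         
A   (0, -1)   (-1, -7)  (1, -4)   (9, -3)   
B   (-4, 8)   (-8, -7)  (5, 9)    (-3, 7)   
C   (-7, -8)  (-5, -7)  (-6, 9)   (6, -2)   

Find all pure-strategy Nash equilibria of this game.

(A, A) and (B, C)

A profile is a Nash equilibrium when each player is best-responding to the other.
Country 1's best responses — vs A: A (payoff 0); vs B: A (payoff -1); vs C: B (payoff 5); vs D: A (payoff 9).
Country 2's best responses — vs A: A (payoff -1); vs B: C (payoff 9); vs C: C (payoff 9).
Mutual best responses occur at (A, A) and (B, C); at each, neither player gains by switching.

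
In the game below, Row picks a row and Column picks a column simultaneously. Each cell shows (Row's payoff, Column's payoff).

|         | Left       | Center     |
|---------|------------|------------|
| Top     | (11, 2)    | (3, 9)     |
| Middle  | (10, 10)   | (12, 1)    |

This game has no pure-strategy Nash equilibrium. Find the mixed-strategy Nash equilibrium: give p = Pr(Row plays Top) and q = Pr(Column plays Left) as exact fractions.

In a mixed NE each player is indifferent between their pure strategies, so the opponent's mix sets the indifference.
Column indifferent between Left and Center: p·2 + (1−p)·10 = p·9 + (1−p)·1 ⟹ 10 + (-8)p = 1 + 8p ⟹ p = 9/16.
Row indifferent between Top and Middle: q·11 + (1−q)·3 = q·10 + (1−q)·12 ⟹ 3 + 8q = 12 + (-2)q ⟹ q = 9/10.

p = 9/16, q = 9/10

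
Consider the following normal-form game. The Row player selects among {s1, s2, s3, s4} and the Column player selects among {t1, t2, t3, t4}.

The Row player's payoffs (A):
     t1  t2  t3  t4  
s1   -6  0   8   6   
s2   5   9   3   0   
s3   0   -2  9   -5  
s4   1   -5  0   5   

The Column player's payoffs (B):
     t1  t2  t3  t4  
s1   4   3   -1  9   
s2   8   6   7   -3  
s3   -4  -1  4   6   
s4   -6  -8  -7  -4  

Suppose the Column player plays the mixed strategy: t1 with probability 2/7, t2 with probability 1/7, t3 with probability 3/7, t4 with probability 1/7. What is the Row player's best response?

Compute the Row player's expected payoff from each pure strategy against the given mix.
s1: (2/7)·(-6) + (1/7)·0 + (3/7)·8 + (1/7)·6 = 18/7
s2: (2/7)·5 + (1/7)·9 + (3/7)·3 + (1/7)·0 = 4
s3: (2/7)·0 + (1/7)·(-2) + (3/7)·9 + (1/7)·(-5) = 20/7
s4: (2/7)·1 + (1/7)·(-5) + (3/7)·0 + (1/7)·5 = 2/7
Highest expected payoff is 4, from s2.

s2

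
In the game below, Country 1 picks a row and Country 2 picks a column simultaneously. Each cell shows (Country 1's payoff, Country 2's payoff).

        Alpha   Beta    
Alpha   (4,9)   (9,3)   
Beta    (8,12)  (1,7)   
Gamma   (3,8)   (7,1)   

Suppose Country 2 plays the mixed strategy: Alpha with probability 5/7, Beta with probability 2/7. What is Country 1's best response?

Beta

Country 1's best reply maximizes expected payoff against the mix.
Alpha: (5/7)·4 + (2/7)·9 = 38/7
Beta: (5/7)·8 + (2/7)·1 = 6
Gamma: (5/7)·3 + (2/7)·7 = 29/7
Highest expected payoff is 6, from Beta.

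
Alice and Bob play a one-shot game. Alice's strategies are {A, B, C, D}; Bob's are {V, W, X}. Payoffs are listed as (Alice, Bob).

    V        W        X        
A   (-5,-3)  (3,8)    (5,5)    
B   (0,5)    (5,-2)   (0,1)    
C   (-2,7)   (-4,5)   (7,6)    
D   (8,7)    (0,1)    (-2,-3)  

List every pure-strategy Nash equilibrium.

Check mutual best responses: a cell is a NE iff neither player can gain by unilaterally deviating.
Alice's best responses — vs V: D (payoff 8); vs W: B (payoff 5); vs X: C (payoff 7).
Bob's best responses — vs A: W (payoff 8); vs B: V (payoff 5); vs C: V (payoff 7); vs D: V (payoff 7).
The only mutual best response is (D, V); neither player gains by switching there.

(D, V)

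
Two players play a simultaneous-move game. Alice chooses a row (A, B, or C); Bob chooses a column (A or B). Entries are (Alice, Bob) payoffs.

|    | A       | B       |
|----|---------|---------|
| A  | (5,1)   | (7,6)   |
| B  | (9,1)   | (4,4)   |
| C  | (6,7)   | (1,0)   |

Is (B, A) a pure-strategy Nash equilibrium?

No

Holding Bob at A: Alice gets 9 from B, versus 5 from A, 6 from C. No profitable deviation for Alice.
Holding Alice at B: Bob gets 1 from A but could get 4 by switching to B. Bob has a profitable deviation.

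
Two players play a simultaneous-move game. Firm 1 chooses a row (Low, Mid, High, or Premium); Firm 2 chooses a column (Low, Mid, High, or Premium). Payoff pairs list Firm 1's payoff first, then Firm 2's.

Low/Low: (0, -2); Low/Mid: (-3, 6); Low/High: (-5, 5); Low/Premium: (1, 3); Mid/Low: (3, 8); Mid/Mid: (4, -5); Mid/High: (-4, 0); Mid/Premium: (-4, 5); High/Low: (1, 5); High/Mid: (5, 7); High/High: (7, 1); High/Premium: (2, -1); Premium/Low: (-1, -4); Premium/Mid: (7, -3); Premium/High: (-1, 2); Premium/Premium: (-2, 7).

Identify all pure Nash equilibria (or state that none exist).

(Mid, Low)

A profile is a Nash equilibrium when each player is best-responding to the other.
Firm 1's best responses — vs Low: Mid (payoff 3); vs Mid: Premium (payoff 7); vs High: High (payoff 7); vs Premium: High (payoff 2).
Firm 2's best responses — vs Low: Mid (payoff 6); vs Mid: Low (payoff 8); vs High: Mid (payoff 7); vs Premium: Premium (payoff 7).
The only mutual best response is (Mid, Low); neither player gains by switching there.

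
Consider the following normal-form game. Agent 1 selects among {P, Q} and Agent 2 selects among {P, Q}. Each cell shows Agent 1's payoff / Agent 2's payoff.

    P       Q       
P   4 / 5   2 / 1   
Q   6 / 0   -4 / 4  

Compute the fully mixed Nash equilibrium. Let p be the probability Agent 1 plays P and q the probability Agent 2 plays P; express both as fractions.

In a mixed NE each player is indifferent between their pure strategies, so the opponent's mix sets the indifference.
Agent 2 indifferent between P and Q: p·5 + (1−p)·0 = p·1 + (1−p)·4 ⟹ 0 + 5p = 4 + (-3)p ⟹ p = 1/2.
Agent 1 indifferent between P and Q: q·4 + (1−q)·2 = q·6 + (1−q)·(-4) ⟹ 2 + 2q = (-4) + 10q ⟹ q = 3/4.

p = 1/2, q = 3/4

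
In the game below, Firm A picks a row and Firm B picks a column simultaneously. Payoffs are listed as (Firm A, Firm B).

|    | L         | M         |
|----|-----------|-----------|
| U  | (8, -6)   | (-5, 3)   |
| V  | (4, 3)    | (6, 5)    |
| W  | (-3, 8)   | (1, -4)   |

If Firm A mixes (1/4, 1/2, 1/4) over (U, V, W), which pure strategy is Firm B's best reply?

Firm B's best reply maximizes expected payoff against the mix.
L: (1/4)·(-6) + (1/2)·3 + (1/4)·8 = 2
M: (1/4)·3 + (1/2)·5 + (1/4)·(-4) = 9/4
Highest expected payoff is 9/4, from M.

M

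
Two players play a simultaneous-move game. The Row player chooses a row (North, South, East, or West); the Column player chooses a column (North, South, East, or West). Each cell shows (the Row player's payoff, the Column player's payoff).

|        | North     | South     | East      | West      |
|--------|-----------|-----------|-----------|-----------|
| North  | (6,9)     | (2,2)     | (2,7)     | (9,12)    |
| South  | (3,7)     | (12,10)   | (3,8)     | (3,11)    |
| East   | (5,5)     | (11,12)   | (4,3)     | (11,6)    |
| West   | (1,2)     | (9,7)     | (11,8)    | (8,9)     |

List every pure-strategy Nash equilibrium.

Find each player's best response to every opponent strategy; NE are the intersections.
The Row player's best responses — vs North: North (payoff 6); vs South: South (payoff 12); vs East: West (payoff 11); vs West: East (payoff 11).
The Column player's best responses — vs North: West (payoff 12); vs South: West (payoff 11); vs East: South (payoff 12); vs West: West (payoff 9).
No cell has both players best-responding. For instance, the Row player's best reply to South is South, but against South the Column player prefers West over South.

No pure-strategy Nash equilibrium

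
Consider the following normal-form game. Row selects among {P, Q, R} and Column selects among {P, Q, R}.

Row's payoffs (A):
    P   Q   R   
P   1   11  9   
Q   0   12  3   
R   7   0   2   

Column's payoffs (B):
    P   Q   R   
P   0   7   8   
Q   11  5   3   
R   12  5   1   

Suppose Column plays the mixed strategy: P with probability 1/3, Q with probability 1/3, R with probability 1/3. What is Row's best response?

P

Compute Row's expected payoff from each pure strategy against the given mix.
P: (1/3)·1 + (1/3)·11 + (1/3)·9 = 7
Q: (1/3)·0 + (1/3)·12 + (1/3)·3 = 5
R: (1/3)·7 + (1/3)·0 + (1/3)·2 = 3
Highest expected payoff is 7, from P.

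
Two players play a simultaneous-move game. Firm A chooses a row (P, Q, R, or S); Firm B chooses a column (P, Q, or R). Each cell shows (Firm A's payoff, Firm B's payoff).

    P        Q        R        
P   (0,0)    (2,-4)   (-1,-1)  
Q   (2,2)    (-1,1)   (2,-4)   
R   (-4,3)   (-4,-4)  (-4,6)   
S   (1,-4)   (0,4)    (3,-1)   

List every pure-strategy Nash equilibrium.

(Q, P)

Find each player's best response to every opponent strategy; NE are the intersections.
Firm A's best responses — vs P: Q (payoff 2); vs Q: P (payoff 2); vs R: S (payoff 3).
Firm B's best responses — vs P: P (payoff 0); vs Q: P (payoff 2); vs R: R (payoff 6); vs S: Q (payoff 4).
The only mutual best response is (Q, P); neither player gains by switching there.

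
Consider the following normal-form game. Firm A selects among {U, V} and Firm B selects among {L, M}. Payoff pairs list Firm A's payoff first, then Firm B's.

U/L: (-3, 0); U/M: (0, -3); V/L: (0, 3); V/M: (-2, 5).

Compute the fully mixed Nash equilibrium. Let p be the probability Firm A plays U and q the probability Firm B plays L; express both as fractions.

In a mixed NE each player is indifferent between their pure strategies, so the opponent's mix sets the indifference.
Firm B indifferent between L and M: p·0 + (1−p)·3 = p·(-3) + (1−p)·5 ⟹ 3 + (-3)p = 5 + (-8)p ⟹ p = 2/5.
Firm A indifferent between U and V: q·(-3) + (1−q)·0 = q·0 + (1−q)·(-2) ⟹ 0 + (-3)q = (-2) + 2q ⟹ q = 2/5.

p = 2/5, q = 2/5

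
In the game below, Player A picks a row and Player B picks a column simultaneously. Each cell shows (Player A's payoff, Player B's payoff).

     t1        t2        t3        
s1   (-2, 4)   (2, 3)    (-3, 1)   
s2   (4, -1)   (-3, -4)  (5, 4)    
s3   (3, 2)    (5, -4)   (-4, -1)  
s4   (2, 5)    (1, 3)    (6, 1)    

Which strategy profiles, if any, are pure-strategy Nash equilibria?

None

A profile is a Nash equilibrium when each player is best-responding to the other.
Player A's best responses — vs t1: s2 (payoff 4); vs t2: s3 (payoff 5); vs t3: s4 (payoff 6).
Player B's best responses — vs s1: t1 (payoff 4); vs s2: t3 (payoff 4); vs s3: t1 (payoff 2); vs s4: t1 (payoff 5).
No cell has both players best-responding. For instance, Player A's best reply to t3 is s4, but against s4 Player B prefers t1 over t3.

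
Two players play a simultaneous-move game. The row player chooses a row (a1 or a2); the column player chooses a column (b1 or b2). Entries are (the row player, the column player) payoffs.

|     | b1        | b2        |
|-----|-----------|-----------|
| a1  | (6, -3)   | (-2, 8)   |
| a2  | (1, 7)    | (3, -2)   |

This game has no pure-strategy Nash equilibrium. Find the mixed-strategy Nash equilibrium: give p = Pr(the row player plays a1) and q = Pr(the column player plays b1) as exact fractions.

p = 9/20, q = 1/2

In a mixed NE each player is indifferent between their pure strategies, so the opponent's mix sets the indifference.
The column player indifferent between b1 and b2: p·(-3) + (1−p)·7 = p·8 + (1−p)·(-2) ⟹ 7 + (-10)p = (-2) + 10p ⟹ p = 9/20.
The row player indifferent between a1 and a2: q·6 + (1−q)·(-2) = q·1 + (1−q)·3 ⟹ (-2) + 8q = 3 + (-2)q ⟹ q = 1/2.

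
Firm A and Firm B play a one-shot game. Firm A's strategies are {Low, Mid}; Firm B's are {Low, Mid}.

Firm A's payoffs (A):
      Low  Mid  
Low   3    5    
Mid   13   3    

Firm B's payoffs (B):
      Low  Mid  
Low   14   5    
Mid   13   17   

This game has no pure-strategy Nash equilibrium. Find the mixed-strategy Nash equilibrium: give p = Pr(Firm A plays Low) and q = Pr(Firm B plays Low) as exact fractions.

p = 4/13, q = 1/6

Each player's mixing probability is pinned down by making the *other* player indifferent.
Firm B indifferent between Low and Mid: p·14 + (1−p)·13 = p·5 + (1−p)·17 ⟹ 13 + 1p = 17 + (-12)p ⟹ p = 4/13.
Firm A indifferent between Low and Mid: q·3 + (1−q)·5 = q·13 + (1−q)·3 ⟹ 5 + (-2)q = 3 + 10q ⟹ q = 1/6.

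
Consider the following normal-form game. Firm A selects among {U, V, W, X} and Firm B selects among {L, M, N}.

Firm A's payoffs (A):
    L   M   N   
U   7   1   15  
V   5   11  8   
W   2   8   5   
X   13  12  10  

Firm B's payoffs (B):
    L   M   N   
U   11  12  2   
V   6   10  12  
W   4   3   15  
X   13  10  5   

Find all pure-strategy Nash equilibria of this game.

A profile is a Nash equilibrium when each player is best-responding to the other.
Firm A's best responses — vs L: X (payoff 13); vs M: X (payoff 12); vs N: U (payoff 15).
Firm B's best responses — vs U: M (payoff 12); vs V: N (payoff 12); vs W: N (payoff 15); vs X: L (payoff 13).
The only mutual best response is (X, L); neither player gains by switching there.

(X, L)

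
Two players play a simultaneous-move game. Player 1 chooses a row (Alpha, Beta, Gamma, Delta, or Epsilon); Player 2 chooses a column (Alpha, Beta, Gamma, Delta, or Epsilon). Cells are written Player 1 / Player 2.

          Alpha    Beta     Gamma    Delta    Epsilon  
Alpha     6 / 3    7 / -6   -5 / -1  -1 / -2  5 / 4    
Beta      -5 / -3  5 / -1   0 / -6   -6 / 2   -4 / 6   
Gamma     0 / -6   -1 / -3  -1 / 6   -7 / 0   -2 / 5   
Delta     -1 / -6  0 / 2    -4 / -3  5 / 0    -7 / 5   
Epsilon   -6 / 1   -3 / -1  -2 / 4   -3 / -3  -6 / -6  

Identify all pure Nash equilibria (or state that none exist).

(Alpha, Epsilon)

Find each player's best response to every opponent strategy; NE are the intersections.
Player 1's best responses — vs Alpha: Alpha (payoff 6); vs Beta: Alpha (payoff 7); vs Gamma: Beta (payoff 0); vs Delta: Delta (payoff 5); vs Epsilon: Alpha (payoff 5).
Player 2's best responses — vs Alpha: Epsilon (payoff 4); vs Beta: Epsilon (payoff 6); vs Gamma: Gamma (payoff 6); vs Delta: Epsilon (payoff 5); vs Epsilon: Gamma (payoff 4).
The only mutual best response is (Alpha, Epsilon); neither player gains by switching there.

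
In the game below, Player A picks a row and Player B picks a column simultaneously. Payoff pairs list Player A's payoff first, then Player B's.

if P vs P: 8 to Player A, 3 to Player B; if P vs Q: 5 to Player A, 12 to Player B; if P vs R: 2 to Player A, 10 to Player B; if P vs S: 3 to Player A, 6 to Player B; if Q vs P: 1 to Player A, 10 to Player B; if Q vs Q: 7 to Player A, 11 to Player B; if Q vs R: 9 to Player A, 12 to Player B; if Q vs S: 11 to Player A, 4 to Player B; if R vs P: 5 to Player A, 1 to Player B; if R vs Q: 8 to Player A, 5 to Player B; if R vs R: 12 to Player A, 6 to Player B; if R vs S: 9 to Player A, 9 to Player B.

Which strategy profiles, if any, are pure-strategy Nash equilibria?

None

Check mutual best responses: a cell is a NE iff neither player can gain by unilaterally deviating.
Player A's best responses — vs P: P (payoff 8); vs Q: R (payoff 8); vs R: R (payoff 12); vs S: Q (payoff 11).
Player B's best responses — vs P: Q (payoff 12); vs Q: R (payoff 12); vs R: S (payoff 9).
No cell has both players best-responding. For instance, Player A's best reply to R is R, but against R Player B prefers S over R.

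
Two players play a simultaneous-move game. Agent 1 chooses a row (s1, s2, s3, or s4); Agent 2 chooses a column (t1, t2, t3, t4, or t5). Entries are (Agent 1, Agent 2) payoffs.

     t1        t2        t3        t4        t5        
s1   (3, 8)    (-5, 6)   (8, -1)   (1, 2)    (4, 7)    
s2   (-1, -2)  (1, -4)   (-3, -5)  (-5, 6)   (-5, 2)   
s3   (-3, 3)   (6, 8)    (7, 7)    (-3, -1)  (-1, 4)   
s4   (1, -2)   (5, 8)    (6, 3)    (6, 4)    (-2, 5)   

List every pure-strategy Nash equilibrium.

Check mutual best responses: a cell is a NE iff neither player can gain by unilaterally deviating.
Agent 1's best responses — vs t1: s1 (payoff 3); vs t2: s3 (payoff 6); vs t3: s1 (payoff 8); vs t4: s4 (payoff 6); vs t5: s1 (payoff 4).
Agent 2's best responses — vs s1: t1 (payoff 8); vs s2: t4 (payoff 6); vs s3: t2 (payoff 8); vs s4: t2 (payoff 8).
Mutual best responses occur at (s1, t1) and (s3, t2); at each, neither player gains by switching.

(s1, t1) and (s3, t2)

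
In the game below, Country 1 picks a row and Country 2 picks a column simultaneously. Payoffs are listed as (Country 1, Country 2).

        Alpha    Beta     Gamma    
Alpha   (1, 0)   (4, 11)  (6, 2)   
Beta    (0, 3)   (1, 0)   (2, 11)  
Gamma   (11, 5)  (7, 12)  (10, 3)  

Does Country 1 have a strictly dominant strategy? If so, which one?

Gamma

Check whether one of Country 1's strategies beats all alternatives regardless of what the opponent does.
Gamma strictly dominates: vs Alpha: 11 > each of {1, 0}; vs Beta: 7 > each of {4, 1}; vs Gamma: 10 > each of {6, 2}.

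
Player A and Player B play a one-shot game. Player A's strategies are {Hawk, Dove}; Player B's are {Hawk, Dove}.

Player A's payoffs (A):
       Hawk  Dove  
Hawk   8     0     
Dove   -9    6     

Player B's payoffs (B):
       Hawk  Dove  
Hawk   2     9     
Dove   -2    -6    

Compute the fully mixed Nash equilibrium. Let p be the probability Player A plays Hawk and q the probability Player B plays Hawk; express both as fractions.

In a mixed NE each player is indifferent between their pure strategies, so the opponent's mix sets the indifference.
Player B indifferent between Hawk and Dove: p·2 + (1−p)·(-2) = p·9 + (1−p)·(-6) ⟹ (-2) + 4p = (-6) + 15p ⟹ p = 4/11.
Player A indifferent between Hawk and Dove: q·8 + (1−q)·0 = q·(-9) + (1−q)·6 ⟹ 0 + 8q = 6 + (-15)q ⟹ q = 6/23.

p = 4/11, q = 6/23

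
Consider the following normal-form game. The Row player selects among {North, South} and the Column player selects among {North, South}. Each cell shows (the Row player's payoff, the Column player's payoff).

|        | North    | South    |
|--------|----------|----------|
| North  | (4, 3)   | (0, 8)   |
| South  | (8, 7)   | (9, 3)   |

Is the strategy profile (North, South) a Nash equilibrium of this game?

No

Holding the Column player at South: the Row player gets 0 from North but could get 9 by switching to South. The Row player has a profitable deviation.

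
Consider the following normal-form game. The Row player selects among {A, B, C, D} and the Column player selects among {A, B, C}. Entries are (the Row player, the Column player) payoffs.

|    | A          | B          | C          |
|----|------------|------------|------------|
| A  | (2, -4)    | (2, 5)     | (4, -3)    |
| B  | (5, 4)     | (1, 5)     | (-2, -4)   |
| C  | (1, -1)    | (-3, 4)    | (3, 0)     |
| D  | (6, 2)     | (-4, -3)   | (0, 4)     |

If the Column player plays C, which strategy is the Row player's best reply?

With the Column player fixed at C, the Row player's payoffs are: A → 4, B → -2, C → 3, D → 0.
The maximum is 4, achieved by A.

A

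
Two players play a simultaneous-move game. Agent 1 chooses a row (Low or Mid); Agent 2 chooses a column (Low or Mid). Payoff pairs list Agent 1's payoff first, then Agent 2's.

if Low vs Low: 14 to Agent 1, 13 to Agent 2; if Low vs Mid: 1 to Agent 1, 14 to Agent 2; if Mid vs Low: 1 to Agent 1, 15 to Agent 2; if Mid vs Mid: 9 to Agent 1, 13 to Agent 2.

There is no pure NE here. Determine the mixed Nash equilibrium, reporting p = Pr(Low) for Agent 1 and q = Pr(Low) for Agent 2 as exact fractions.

p = 2/3, q = 8/21

In a mixed NE each player is indifferent between their pure strategies, so the opponent's mix sets the indifference.
Agent 2 indifferent between Low and Mid: p·13 + (1−p)·15 = p·14 + (1−p)·13 ⟹ 15 + (-2)p = 13 + 1p ⟹ p = 2/3.
Agent 1 indifferent between Low and Mid: q·14 + (1−q)·1 = q·1 + (1−q)·9 ⟹ 1 + 13q = 9 + (-8)q ⟹ q = 8/21.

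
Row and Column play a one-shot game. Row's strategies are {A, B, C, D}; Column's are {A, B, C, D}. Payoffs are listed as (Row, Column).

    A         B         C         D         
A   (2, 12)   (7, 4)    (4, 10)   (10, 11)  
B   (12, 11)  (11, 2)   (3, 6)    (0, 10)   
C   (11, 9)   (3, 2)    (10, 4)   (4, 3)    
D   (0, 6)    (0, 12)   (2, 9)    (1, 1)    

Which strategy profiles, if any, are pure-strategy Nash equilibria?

Check mutual best responses: a cell is a NE iff neither player can gain by unilaterally deviating.
Row's best responses — vs A: B (payoff 12); vs B: B (payoff 11); vs C: C (payoff 10); vs D: A (payoff 10).
Column's best responses — vs A: A (payoff 12); vs B: A (payoff 11); vs C: A (payoff 9); vs D: B (payoff 12).
The only mutual best response is (B, A); neither player gains by switching there.

(B, A)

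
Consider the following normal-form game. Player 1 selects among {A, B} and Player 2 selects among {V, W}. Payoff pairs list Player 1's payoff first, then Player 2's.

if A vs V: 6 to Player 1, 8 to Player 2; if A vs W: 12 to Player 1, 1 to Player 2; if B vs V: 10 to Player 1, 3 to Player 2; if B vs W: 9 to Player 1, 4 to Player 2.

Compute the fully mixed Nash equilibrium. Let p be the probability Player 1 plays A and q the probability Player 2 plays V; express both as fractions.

p = 1/8, q = 3/7

In a mixed NE each player is indifferent between their pure strategies, so the opponent's mix sets the indifference.
Player 2 indifferent between V and W: p·8 + (1−p)·3 = p·1 + (1−p)·4 ⟹ 3 + 5p = 4 + (-3)p ⟹ p = 1/8.
Player 1 indifferent between A and B: q·6 + (1−q)·12 = q·10 + (1−q)·9 ⟹ 12 + (-6)q = 9 + 1q ⟹ q = 3/7.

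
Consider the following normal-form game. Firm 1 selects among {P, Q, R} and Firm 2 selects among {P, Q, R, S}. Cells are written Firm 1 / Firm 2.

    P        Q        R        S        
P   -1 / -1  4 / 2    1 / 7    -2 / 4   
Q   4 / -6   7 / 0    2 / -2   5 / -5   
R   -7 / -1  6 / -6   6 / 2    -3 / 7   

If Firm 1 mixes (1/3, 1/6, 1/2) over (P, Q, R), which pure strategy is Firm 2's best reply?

Compute Firm 2's expected payoff from each pure strategy against the given mix.
P: (1/3)·(-1) + (1/6)·(-6) + (1/2)·(-1) = -11/6
Q: (1/3)·2 + (1/6)·0 + (1/2)·(-6) = -7/3
R: (1/3)·7 + (1/6)·(-2) + (1/2)·2 = 3
S: (1/3)·4 + (1/6)·(-5) + (1/2)·7 = 4
Highest expected payoff is 4, from S.

S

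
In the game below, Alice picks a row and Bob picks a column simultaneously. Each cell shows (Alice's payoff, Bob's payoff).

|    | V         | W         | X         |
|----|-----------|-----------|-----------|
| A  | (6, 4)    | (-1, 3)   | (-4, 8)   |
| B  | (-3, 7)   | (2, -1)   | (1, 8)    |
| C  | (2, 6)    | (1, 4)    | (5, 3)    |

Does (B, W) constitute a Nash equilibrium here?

No

Holding Bob at W: Alice gets 2 from B, versus -1 from A, 1 from C. No profitable deviation for Alice.
Holding Alice at B: Bob gets -1 from W but could get 8 by switching to X. Bob has a profitable deviation.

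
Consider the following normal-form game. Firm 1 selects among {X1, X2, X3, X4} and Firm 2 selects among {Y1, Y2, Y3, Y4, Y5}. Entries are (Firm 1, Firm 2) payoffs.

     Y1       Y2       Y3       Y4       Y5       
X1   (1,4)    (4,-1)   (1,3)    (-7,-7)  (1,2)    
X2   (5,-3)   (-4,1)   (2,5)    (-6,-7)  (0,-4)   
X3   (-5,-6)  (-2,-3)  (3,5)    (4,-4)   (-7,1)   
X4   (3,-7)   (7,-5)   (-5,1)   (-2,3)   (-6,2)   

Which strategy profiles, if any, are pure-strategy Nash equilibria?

Check mutual best responses: a cell is a NE iff neither player can gain by unilaterally deviating.
Firm 1's best responses — vs Y1: X2 (payoff 5); vs Y2: X4 (payoff 7); vs Y3: X3 (payoff 3); vs Y4: X3 (payoff 4); vs Y5: X1 (payoff 1).
Firm 2's best responses — vs X1: Y1 (payoff 4); vs X2: Y3 (payoff 5); vs X3: Y3 (payoff 5); vs X4: Y4 (payoff 3).
The only mutual best response is (X3, Y3); neither player gains by switching there.

(X3, Y3)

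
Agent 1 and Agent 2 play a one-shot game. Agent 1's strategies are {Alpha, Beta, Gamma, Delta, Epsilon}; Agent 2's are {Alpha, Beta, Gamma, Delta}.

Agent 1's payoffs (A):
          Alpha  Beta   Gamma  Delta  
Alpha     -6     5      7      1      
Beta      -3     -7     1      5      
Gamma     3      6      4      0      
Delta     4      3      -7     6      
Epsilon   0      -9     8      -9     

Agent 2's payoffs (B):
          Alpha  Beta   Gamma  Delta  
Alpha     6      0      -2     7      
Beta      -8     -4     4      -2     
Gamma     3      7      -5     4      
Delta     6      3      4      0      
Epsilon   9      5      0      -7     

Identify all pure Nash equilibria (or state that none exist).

(Gamma, Beta) and (Delta, Alpha)

A profile is a Nash equilibrium when each player is best-responding to the other.
Agent 1's best responses — vs Alpha: Delta (payoff 4); vs Beta: Gamma (payoff 6); vs Gamma: Epsilon (payoff 8); vs Delta: Delta (payoff 6).
Agent 2's best responses — vs Alpha: Delta (payoff 7); vs Beta: Gamma (payoff 4); vs Gamma: Beta (payoff 7); vs Delta: Alpha (payoff 6); vs Epsilon: Alpha (payoff 9).
Mutual best responses occur at (Gamma, Beta) and (Delta, Alpha); at each, neither player gains by switching.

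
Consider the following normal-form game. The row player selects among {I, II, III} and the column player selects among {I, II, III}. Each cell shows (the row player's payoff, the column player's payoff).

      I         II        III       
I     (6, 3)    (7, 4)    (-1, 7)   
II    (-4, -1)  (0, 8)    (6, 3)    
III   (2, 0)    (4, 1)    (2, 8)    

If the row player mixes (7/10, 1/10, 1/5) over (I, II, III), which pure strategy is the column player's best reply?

III

Compute the column player's expected payoff from each pure strategy against the given mix.
I: (7/10)·3 + (1/10)·(-1) + (1/5)·0 = 2
II: (7/10)·4 + (1/10)·8 + (1/5)·1 = 19/5
III: (7/10)·7 + (1/10)·3 + (1/5)·8 = 34/5
Highest expected payoff is 34/5, from III.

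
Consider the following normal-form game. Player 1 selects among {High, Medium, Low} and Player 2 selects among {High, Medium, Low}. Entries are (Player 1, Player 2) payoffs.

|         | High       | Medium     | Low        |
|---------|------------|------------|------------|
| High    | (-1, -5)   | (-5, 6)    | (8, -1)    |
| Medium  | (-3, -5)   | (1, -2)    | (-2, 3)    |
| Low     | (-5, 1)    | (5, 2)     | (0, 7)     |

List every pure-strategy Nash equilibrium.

There is no pure-strategy Nash equilibrium

Find each player's best response to every opponent strategy; NE are the intersections.
Player 1's best responses — vs High: High (payoff -1); vs Medium: Low (payoff 5); vs Low: High (payoff 8).
Player 2's best responses — vs High: Medium (payoff 6); vs Medium: Low (payoff 3); vs Low: Low (payoff 7).
No cell has both players best-responding. For instance, Player 1's best reply to Low is High, but against High Player 2 prefers Medium over Low.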